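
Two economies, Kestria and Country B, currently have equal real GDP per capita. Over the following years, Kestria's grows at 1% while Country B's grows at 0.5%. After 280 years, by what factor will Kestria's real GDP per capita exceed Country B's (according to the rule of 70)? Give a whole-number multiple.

4 times

Rate gap = 1% − 0.5% = 0.5 points.
The ratio doubles every 70/0.5 ≈ 140.00 years.
280/140.00 ≈ 2.00 doublings → ratio ≈ 2^2.00 ≈ 4.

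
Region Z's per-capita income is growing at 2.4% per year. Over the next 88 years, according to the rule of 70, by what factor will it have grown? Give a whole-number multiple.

Doubling time ≈ 70/2.4 = 29.17 years.
88/29.17 ≈ 3 doublings, so about 2^3 = 8×.

about 8 times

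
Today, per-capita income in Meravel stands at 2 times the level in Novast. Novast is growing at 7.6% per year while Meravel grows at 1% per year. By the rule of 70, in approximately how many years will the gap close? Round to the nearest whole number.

≈ 11 years

The growth-rate gap is 7.6% − 1% = 6.6 percentage points.
So the ratio between them halves every 70/6.6 ≈ 10.61 years.
A 2 times gap closes after 1 halving: 1 × 10.61 ≈ 11 years.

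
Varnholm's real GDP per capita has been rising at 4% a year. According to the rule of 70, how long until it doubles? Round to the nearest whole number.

70/4 ≈ 17.50, so it doubles roughly every 18 years.

approximately 18 years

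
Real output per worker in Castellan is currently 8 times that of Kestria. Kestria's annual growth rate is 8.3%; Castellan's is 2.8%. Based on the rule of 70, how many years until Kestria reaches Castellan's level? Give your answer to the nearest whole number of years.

about 38 years

What matters is the difference: 5.5 pp.
Rule of 70 on the gap: the ratio halves every 70/5.5 ≈ 12.73 years.
An 8 times gap closes after 3 halvings: 3 × 12.73 ≈ 38 years.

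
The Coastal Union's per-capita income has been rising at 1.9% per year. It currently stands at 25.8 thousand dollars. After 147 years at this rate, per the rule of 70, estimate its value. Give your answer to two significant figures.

around 410 thousand dollars

It doubles every 70/1.9 ≈ 36.84 years, so 147 years is 3.99 doublings.
2^3.99 ≈ 15.89; 25.8 × 15.89 ≈ 410 thousand dollars.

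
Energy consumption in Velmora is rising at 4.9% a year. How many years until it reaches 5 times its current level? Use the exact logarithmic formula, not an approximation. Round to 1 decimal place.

33.6 years

t = ln(5) / ln(1 + 0.049) = 1.6094 / 0.047837 ≈ 33.64.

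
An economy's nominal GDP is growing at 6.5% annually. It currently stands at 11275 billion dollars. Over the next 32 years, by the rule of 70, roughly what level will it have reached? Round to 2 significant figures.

It doubles every 70/6.5 ≈ 10.77 years, so 32 years is 2.97 doublings.
2^2.97 ≈ 7.84; 11275 × 7.84 ≈ 88000 billion dollars.

about 88000 billion dollars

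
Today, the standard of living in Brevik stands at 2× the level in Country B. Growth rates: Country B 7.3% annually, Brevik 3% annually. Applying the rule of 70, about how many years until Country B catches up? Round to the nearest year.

What matters is the difference: 4.3 pp.
Rule of 70 on the gap: the ratio halves every 70/4.3 ≈ 16.28 years.
A 2× gap closes after 1 halving: 1 × 16.28 ≈ 16 years.

around 16 years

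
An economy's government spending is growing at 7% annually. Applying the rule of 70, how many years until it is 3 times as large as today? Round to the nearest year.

At 7% it doubles every 70/7 ≈ 10.00 years.
Reaching 3× takes log₂(3) ≈ 1.58 doublings.
1.58 × 10.00 ≈ 16 years.

around 16 years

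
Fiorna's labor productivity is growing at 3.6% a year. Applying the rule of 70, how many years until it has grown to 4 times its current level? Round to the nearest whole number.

One doubling takes 70/3.6 = 19.44 years.
4× is 2 doublings, so 2 × 19.44 ≈ 39 years.

≈ 39 years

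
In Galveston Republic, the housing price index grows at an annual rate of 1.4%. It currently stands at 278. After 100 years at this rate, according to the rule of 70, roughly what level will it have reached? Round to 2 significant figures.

Doubling time ≈ 70/1.4 = 50.00 years.
100 years is 100/50.00 ≈ 2.00 doublings, a factor of 2^2.00 ≈ 4.00.
278 × 4.00 ≈ 1100.

approximately 1100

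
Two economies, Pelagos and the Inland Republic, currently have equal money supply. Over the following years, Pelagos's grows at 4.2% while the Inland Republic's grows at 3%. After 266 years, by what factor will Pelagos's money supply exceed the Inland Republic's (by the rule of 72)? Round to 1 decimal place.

Rate gap = 4.2% − 3% = 1.2 points.
The ratio doubles every 72/1.2 ≈ 60.00 years.
266/60.00 ≈ 4.43 doublings → ratio ≈ 2^4.43 ≈ 21.6.

around 21.6 times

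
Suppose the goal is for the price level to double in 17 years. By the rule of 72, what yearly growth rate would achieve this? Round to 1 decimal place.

72 / 17 ≈ 4.24, so about 4.2% per year.

around 4.2%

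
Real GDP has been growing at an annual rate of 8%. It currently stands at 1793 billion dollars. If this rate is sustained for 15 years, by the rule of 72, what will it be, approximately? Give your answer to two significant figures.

around 5700 billion dollars

Doubling time ≈ 72/8 = 9.00 years.
15 years is 15/9.00 ≈ 1.67 doublings, a factor of 2^1.67 ≈ 3.18.
1793 × 3.18 ≈ 5700 billion dollars.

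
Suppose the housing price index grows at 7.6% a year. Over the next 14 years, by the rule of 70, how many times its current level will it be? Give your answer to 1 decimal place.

approximately 2.9 times

Doubling time ≈ 70/7.6 = 9.21 years.
14 years / 9.21 ≈ 1.52 doublings → factor 2^1.52 ≈ 2.9.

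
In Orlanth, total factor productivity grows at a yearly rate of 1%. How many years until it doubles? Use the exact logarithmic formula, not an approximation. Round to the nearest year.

t = ln(2) / ln(1 + 0.01) = 0.6931 / 0.009950 ≈ 69.66.
≈ 70 years.

70 years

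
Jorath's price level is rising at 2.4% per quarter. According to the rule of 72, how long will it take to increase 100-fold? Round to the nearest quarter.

approximately 199 quarters

One doubling takes 72/2.4 = 30.00 quarters.
Reaching 100× takes log₂(100) ≈ 6.64 doublings.
6.64 × 30.00 ≈ 199 quarters.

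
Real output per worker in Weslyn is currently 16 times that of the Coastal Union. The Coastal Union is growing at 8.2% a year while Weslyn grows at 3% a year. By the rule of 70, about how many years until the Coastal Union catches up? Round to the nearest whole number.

≈ 54 years

The growth-rate gap is 8.2% − 3% = 5.2 percentage points.
So the ratio between them halves every 70/5.2 ≈ 13.46 years.
A 16 times gap closes after 4 halvings: 4 × 13.46 ≈ 54 years.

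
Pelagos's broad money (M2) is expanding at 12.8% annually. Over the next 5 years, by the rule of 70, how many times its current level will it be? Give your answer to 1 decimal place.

roughly 1.9 times

Doubling time ≈ 70/12.8 = 5.47 years.
5 years / 5.47 ≈ 0.91 doublings → factor 2^0.91 ≈ 1.9.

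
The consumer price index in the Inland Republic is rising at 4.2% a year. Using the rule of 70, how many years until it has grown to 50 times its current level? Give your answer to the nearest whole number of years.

around 94 years

Doubling time ≈ 70/4.2 = 16.67 years.
50× is log₂ 50 ≈ 5.64 doublings, so ≈ 5.64 × 16.67 = 94 years.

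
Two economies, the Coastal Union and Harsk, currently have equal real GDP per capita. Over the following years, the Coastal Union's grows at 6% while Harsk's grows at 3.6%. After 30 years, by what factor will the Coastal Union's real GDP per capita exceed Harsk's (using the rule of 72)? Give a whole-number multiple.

Rate gap = 6% − 3.6% = 2.4 points.
The ratio doubles every 72/2.4 ≈ 30.00 years.
30/30.00 ≈ 1.00 doublings → ratio ≈ 2^1.00 ≈ 2.

around 2 times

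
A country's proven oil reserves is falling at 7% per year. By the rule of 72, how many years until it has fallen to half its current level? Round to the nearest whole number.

10 years

The rule works in reverse for decay: 72/7 ≈ 10.29 years to halve.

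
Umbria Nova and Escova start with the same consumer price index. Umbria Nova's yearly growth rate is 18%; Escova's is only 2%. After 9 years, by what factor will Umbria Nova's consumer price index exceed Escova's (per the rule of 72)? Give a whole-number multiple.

≈ 4 times

Umbria Nova pulls ahead at 16 pp per year, so the ratio doubles every 72/16 ≈ 4.50 years.
In 9 years that's 2.00 doublings: 2^2.00 ≈ 4.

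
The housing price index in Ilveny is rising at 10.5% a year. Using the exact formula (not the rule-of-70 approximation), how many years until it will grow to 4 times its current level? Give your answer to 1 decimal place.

13.9 years

t = ln(4) / ln(1 + 0.105) = 1.3863 / 0.099845 ≈ 13.88.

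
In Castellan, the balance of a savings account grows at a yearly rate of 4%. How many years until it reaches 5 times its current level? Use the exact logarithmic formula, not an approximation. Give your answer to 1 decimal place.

t = ln(5) / ln(1 + 0.04) = 1.6094 / 0.039221 ≈ 41.03.

41.0 years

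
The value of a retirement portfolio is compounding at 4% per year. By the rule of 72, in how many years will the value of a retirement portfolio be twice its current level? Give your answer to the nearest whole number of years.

about 18 years

72/4 ≈ 18.00, so it doubles roughly every 18 years.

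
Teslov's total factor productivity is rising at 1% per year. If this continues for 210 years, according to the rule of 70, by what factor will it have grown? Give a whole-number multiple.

70/1 ≈ 70.00 years per doubling.
210 years fits 3 doublings: 2^3 = 8.

8 times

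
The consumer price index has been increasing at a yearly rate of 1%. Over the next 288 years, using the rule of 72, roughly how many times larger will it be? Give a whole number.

At 1% one doubling takes ≈ 72.00 years; 288 years is 4 of them, so ×16.

roughly 16 times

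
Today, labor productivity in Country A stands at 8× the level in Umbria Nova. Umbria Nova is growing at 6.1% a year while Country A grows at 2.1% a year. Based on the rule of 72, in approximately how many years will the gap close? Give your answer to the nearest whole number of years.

around 54 years

The growth-rate gap is 6.1% − 2.1% = 4 percentage points.
So the ratio between them halves every 72/4 ≈ 18.00 years.
An 8× gap closes after 3 halvings: 3 × 18.00 ≈ 54 years.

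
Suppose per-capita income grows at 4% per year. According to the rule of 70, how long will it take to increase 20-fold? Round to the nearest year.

One doubling takes 70/4 = 17.50 years.
20× is log₂ 20 ≈ 4.32 doublings, so ≈ 4.32 × 17.50 = 76 years.

≈ 76 years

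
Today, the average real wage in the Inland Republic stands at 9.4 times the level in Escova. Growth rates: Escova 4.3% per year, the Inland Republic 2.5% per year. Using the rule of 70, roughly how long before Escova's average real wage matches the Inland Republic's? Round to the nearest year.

around 126 years

Escova gains on the Inland Republic at 4.3% − 2.5% = 1.8 points a year.
At that relative rate the gap halves every 70/1.8 ≈ 38.89 years.
A 9.4 times gap takes log₂(9.4) ≈ 3.23 halvings to close: 3.23 × 38.89 ≈ 126 years.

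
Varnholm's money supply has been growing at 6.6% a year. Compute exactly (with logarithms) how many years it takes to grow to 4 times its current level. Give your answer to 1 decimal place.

t = ln(4) / ln(1 + 0.066) = 1.3863 / 0.063913 ≈ 21.69.

21.7 years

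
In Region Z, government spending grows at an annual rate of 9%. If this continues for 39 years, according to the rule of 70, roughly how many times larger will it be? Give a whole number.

70/9 ≈ 7.78 years per doubling.
39 years fits 5 doublings: 2^5 = 32.

roughly 32 times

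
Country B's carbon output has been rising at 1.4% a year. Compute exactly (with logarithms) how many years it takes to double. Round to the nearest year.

t = ln(2) / ln(1 + 0.014) = 0.6931 / 0.013903 ≈ 49.85.
≈ 50 years.

50 years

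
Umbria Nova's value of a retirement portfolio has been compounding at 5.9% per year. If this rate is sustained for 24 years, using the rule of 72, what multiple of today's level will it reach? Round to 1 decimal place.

Doubling time ≈ 72/5.9 = 12.20 years.
24 years / 12.20 ≈ 1.97 doublings → factor 2^1.97 ≈ 3.9.

about 3.9 times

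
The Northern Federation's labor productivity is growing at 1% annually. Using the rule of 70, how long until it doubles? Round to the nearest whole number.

about 70 years

At 1%, doubling takes about 70/1 = 70.00 years.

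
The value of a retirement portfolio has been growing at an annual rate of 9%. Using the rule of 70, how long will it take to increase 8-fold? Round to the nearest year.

At 9% it doubles every 70/9 ≈ 7.78 years.
Getting to 8× needs 3 doublings: 3 × 7.78 ≈ 23 years.

roughly 23 years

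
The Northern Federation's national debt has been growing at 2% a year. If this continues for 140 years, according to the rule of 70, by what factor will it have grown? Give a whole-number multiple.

Doubling time ≈ 70/2 = 35.00 years.
140/35.00 ≈ 4 doublings, so about 2^4 = 16×.

approximately 16 times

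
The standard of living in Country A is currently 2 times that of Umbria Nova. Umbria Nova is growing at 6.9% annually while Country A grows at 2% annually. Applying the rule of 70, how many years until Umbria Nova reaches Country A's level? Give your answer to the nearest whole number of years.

around 14 years

Umbria Nova gains on Country A at 6.9% − 2% = 4.9 points a year.
At that relative rate the gap halves every 70/4.9 ≈ 14.29 years.
A 2 times gap closes after 1 halving: 1 × 14.29 ≈ 14 years.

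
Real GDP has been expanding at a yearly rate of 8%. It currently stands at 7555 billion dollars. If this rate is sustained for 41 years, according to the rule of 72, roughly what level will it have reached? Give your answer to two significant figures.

It doubles every 72/8 ≈ 9.00 years, so 41 years is 4.56 doublings.
2^4.56 ≈ 23.59; 7555 × 23.59 ≈ 180000 billion dollars.

around 180000 billion dollars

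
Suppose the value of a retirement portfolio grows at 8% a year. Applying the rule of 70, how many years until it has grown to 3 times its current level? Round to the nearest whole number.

14 years

One doubling takes 70/8 = 8.75 years.
Reaching 3× takes log₂(3) ≈ 1.58 doublings.
1.58 × 8.75 ≈ 14 years.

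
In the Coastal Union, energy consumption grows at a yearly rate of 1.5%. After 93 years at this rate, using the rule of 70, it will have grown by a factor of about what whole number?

≈ 4 times

70/1.5 ≈ 46.67 years per doubling.
93 years fits 2 doublings: 2^2 = 4.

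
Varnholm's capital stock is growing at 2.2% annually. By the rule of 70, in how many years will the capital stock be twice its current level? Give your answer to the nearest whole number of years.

Doubling time ≈ 70 / 2.2 = 31.82 years.

approximately 32 years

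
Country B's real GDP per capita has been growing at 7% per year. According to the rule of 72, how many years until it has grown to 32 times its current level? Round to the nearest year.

51 years

At 7% it doubles every 72/7 ≈ 10.29 years.
32× is 5 doublings, so 5 × 10.29 ≈ 51 years.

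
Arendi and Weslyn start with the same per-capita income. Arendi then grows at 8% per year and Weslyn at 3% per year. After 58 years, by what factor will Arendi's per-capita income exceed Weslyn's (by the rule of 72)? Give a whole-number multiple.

Rate gap = 8% − 3% = 5 points.
The ratio doubles every 72/5 ≈ 14.40 years.
58/14.40 ≈ 4.03 doublings → ratio ≈ 2^4.03 ≈ 16.

16 times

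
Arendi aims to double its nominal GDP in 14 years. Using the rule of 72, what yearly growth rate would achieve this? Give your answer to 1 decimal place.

72 / 14 ≈ 5.14, so about 5.1% per year.

about 5.1%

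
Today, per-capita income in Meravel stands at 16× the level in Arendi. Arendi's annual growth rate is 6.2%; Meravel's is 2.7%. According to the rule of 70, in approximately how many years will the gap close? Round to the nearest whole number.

≈ 80 years

What matters is the difference: 3.5 pp.
Rule of 70 on the gap: the ratio halves every 70/3.5 ≈ 20.00 years.
A 16× gap closes after 4 halvings: 4 × 20.00 ≈ 80 years.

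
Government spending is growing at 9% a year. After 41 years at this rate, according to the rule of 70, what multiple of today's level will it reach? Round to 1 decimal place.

Doubling time ≈ 70/9 = 7.78 years.
41 years / 7.78 ≈ 5.27 doublings → factor 2^5.27 ≈ 38.6.

approximately 38.6 times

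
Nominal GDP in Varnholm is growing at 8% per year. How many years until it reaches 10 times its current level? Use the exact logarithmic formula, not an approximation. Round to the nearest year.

30 years

t = ln(10) / ln(1 + 0.08) = 2.3026 / 0.076961 ≈ 29.92.
≈ 30 years.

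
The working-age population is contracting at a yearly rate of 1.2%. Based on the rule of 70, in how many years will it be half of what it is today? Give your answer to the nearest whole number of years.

The rule works in reverse for decay: 70/1.2 ≈ 58.33 years to halve.

≈ 58 years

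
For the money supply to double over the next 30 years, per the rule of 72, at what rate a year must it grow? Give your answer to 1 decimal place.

72 / 30 ≈ 2.40, so about 2.4% a year.

2.4%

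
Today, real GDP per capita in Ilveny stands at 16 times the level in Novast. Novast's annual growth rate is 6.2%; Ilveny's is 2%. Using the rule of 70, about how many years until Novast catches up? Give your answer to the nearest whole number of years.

What matters is the difference: 4.2 pp.
Rule of 70 on the gap: the ratio halves every 70/4.2 ≈ 16.67 years.
A 16 times gap closes after 4 halvings: 4 × 16.67 ≈ 67 years.

approximately 67 years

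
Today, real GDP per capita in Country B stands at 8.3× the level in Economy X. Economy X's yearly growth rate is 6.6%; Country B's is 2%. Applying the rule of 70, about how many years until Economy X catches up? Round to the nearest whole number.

What matters is the difference: 4.6 pp.
Rule of 70 on the gap: the ratio halves every 70/4.6 ≈ 15.22 years.
An 8.3× gap takes log₂(8.3) ≈ 3.05 halvings to close: 3.05 × 15.22 ≈ 46 years.

≈ 46 years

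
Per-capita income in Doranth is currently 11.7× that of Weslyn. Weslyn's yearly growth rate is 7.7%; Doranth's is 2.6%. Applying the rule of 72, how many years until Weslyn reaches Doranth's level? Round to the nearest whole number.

Weslyn gains on Doranth at 7.7% − 2.6% = 5.1 points a year.
At that relative rate the gap halves every 72/5.1 ≈ 14.12 years.
An 11.7× gap takes log₂(11.7) ≈ 3.55 halvings to close: 3.55 × 14.12 ≈ 50 years.

roughly 50 years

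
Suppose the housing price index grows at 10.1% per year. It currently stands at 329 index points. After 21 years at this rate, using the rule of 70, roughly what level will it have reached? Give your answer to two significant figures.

It doubles every 70/10.1 ≈ 6.93 years, so 21 years is 3.03 doublings.
2^3.03 ≈ 8.17; 329 × 8.17 ≈ 2700 index points.

about 2700 index points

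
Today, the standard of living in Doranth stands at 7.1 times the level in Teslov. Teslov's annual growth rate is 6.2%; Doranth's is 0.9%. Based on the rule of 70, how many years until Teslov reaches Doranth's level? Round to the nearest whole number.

The growth-rate gap is 6.2% − 0.9% = 5.3 percentage points.
So the ratio between them halves every 70/5.3 ≈ 13.21 years.
A 7.1 times gap takes log₂(7.1) ≈ 2.83 halvings to close: 2.83 × 13.21 ≈ 37 years.

roughly 37 years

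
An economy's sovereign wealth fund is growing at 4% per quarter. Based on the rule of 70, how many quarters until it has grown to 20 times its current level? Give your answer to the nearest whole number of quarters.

At 4% it doubles every 70/4 ≈ 17.50 quarters.
Reaching 20× takes log₂(20) ≈ 4.32 doublings.
4.32 × 17.50 ≈ 76 quarters.

approximately 76 quarters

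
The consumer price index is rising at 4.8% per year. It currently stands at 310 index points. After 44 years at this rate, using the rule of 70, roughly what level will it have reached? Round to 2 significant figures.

Doubling time ≈ 70/4.8 = 14.58 years.
44 years is 44/14.58 ≈ 3.02 doublings, a factor of 2^3.02 ≈ 8.11.
310 × 8.11 ≈ 2500 index points.

roughly 2500 index points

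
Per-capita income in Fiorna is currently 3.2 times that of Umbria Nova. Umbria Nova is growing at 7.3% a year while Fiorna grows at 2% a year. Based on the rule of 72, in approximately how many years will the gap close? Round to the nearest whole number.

Umbria Nova gains on Fiorna at 7.3% − 2% = 5.3 points a year.
At that relative rate the gap halves every 72/5.3 ≈ 13.58 years.
A 3.2 times gap takes log₂(3.2) ≈ 1.68 halvings to close: 1.68 × 13.58 ≈ 23 years.

≈ 23 years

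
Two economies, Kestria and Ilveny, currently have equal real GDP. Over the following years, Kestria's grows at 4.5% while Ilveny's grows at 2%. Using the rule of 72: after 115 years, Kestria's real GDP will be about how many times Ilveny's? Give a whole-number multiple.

roughly 16 times

Only the 2.5-point difference matters.
72/2.5 ≈ 28.80 years per doubling of the ratio; 115 years gives 3.99 doublings, so ≈ 16×.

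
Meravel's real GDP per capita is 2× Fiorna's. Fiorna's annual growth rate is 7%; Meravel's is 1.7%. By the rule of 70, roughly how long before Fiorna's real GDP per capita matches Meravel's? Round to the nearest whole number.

The growth-rate gap is 7% − 1.7% = 5.3 percentage points.
So the ratio between them halves every 70/5.3 ≈ 13.21 years.
A 2× gap closes after 1 halving: 1 × 13.21 ≈ 13 years.

roughly 13 years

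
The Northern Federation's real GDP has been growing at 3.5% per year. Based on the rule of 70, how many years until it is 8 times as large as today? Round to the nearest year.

Doubling time ≈ 70/3.5 = 20.00 years.
8 = 2^3, so 3 doublings → 60 years.

approximately 60 years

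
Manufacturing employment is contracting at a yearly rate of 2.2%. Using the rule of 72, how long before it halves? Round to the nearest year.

33 years

The rule works in reverse for decay: 72/2.2 ≈ 32.73 years to halve.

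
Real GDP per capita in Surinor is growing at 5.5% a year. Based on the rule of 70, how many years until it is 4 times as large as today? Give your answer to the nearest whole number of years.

At 5.5% it doubles every 70/5.5 ≈ 12.73 years.
4× is 2 doublings, so 2 × 12.73 ≈ 25 years.

25 years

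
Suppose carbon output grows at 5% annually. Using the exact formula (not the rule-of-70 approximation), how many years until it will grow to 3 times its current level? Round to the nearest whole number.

t = ln(3) / ln(1 + 0.05) = 1.0986 / 0.048790 ≈ 22.52.
≈ 23 years.

23 years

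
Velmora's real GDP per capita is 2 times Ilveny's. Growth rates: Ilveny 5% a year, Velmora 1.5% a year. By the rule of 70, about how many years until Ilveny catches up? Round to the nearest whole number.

The growth-rate gap is 5% − 1.5% = 3.5 percentage points.
So the ratio between them halves every 70/3.5 ≈ 20.00 years.
A 2 times gap closes after 1 halving: 1 × 20.00 ≈ 20 years.

about 20 years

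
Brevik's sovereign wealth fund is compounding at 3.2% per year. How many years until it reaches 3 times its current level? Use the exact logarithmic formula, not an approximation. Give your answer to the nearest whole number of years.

t = ln(3) / ln(1 + 0.032) = 1.0986 / 0.031499 ≈ 34.88.
≈ 35 years.

35 years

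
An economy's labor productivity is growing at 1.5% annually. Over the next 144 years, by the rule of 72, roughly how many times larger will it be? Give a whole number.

72/1.5 ≈ 48.00 years per doubling.
144 years fits 3 doublings: 2^3 = 8.

≈ 8 times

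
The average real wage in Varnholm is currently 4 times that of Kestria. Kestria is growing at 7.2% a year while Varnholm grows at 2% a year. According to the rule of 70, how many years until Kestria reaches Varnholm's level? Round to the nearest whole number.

roughly 27 years

What matters is the difference: 5.2 pp.
Rule of 70 on the gap: the ratio halves every 70/5.2 ≈ 13.46 years.
A 4 times gap closes after 2 halvings: 2 × 13.46 ≈ 27 years.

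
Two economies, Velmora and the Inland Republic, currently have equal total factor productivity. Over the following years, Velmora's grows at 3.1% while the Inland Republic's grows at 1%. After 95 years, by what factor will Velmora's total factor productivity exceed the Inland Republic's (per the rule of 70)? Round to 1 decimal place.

Rate gap = 3.1% − 1% = 2.1 points.
The ratio doubles every 70/2.1 ≈ 33.33 years.
95/33.33 ≈ 2.85 doublings → ratio ≈ 2^2.85 ≈ 7.2.

roughly 7.2 times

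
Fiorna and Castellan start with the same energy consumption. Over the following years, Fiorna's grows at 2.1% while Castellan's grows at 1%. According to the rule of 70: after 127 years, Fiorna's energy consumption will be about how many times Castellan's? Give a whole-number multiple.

roughly 4 times

Fiorna pulls ahead at 1.1 pp per year, so the ratio doubles every 70/1.1 ≈ 63.64 years.
In 127 years that's 2.00 doublings: 2^2.00 ≈ 4.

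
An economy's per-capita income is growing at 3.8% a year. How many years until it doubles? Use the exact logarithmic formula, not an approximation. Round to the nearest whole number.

19 years

t = ln(2) / ln(1 + 0.038) = 0.6931 / 0.037296 ≈ 18.58.
≈ 19 years.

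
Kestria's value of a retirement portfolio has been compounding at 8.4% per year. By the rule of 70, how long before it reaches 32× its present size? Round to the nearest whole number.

about 42 years

Doubling time ≈ 70/8.4 = 8.33 years.
32× is 5 doublings, so 5 × 8.33 ≈ 42 years.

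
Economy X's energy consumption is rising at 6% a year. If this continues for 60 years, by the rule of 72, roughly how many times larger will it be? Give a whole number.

At 6% one doubling takes ≈ 12.00 years; 60 years is 5 of them, so ×32.

roughly 32 times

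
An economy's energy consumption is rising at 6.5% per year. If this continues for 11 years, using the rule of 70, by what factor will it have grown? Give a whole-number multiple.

≈ 2 times

At 6.5% one doubling takes ≈ 10.77 years; 11 years is 1 of them, so ×2.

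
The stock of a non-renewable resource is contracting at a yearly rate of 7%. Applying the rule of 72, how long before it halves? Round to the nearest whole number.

≈ 10 years

Falling at 7%, it halves about every 72/7 = 10.29 years.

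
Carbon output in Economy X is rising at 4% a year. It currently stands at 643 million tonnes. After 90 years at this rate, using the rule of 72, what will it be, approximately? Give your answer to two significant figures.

about 21000 million tonnes

Doubling time ≈ 72/4 = 18.00 years.
90 years is 90/18.00 ≈ 5.00 doublings, a factor of 2^5.00 ≈ 32.00.
643 × 32.00 ≈ 21000 million tonnes.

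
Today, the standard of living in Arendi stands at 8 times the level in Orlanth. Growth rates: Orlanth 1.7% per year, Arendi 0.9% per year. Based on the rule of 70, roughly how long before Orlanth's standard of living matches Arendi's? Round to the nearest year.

Orlanth gains on Arendi at 1.7% − 0.9% = 0.8 points a year.
At that relative rate the gap halves every 70/0.8 ≈ 87.50 years.
An 8 times gap closes after 3 halvings: 3 × 87.50 ≈ 263 years.

roughly 263 years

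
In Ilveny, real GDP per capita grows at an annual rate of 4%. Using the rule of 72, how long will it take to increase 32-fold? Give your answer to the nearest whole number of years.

90 years

At 4% it doubles every 72/4 ≈ 18.00 years.
Getting to 32× needs 5 doublings: 5 × 18.00 ≈ 90 years.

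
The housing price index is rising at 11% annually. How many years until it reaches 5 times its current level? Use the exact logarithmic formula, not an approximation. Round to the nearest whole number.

15 years

t = ln(5) / ln(1 + 0.11) = 1.6094 / 0.104360 ≈ 15.42.
≈ 15 years.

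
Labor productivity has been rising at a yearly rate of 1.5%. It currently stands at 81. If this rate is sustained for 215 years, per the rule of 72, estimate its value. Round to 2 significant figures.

approximately 1800

Doubling time ≈ 72/1.5 = 48.00 years.
215 years is 215/48.00 ≈ 4.48 doublings, a factor of 2^4.48 ≈ 22.32.
81 × 22.32 ≈ 1800.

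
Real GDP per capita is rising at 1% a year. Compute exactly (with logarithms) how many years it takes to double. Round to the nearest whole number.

70 years

t = ln(2) / ln(1 + 0.01) = 0.6931 / 0.009950 ≈ 69.66.
≈ 70 years.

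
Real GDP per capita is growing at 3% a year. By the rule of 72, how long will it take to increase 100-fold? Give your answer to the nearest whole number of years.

Doubling time ≈ 72/3 = 24.00 years.
Reaching 100× takes log₂(100) ≈ 6.64 doublings.
6.64 × 24.00 ≈ 159 years.

roughly 159 years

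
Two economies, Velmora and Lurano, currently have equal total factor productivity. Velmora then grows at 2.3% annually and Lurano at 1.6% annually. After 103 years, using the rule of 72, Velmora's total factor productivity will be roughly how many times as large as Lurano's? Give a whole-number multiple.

Velmora pulls ahead at 0.7 pp per year, so the ratio doubles every 72/0.7 ≈ 102.86 years.
In 103 years that's 1.00 doublings: 2^1.00 ≈ 2.

around 2 times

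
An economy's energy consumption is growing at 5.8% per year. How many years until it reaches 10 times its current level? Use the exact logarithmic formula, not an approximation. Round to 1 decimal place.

40.8 years

t = ln(10) / ln(1 + 0.058) = 2.3026 / 0.056380 ≈ 40.84.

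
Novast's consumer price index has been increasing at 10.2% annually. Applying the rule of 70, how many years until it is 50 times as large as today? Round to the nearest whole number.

around 39 years

One doubling takes 70/10.2 = 6.86 years.
Reaching 50× takes log₂(50) ≈ 5.64 doublings.
5.64 × 6.86 ≈ 39 years.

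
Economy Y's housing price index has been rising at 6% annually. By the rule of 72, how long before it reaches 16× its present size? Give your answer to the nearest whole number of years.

around 48 years

At 6% it doubles every 72/6 ≈ 12.00 years.
16 = 2^4, so 4 doublings → 48 years.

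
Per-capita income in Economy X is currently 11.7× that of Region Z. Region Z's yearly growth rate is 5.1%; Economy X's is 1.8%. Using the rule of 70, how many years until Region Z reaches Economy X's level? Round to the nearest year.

around 75 years

The growth-rate gap is 5.1% − 1.8% = 3.3 percentage points.
So the ratio between them halves every 70/3.3 ≈ 21.21 years.
An 11.7× gap takes log₂(11.7) ≈ 3.55 halvings to close: 3.55 × 21.21 ≈ 75 years.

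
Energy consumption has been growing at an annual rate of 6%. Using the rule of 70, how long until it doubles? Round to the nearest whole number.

70/6 ≈ 11.67, so it doubles roughly every 12 years.

around 12 years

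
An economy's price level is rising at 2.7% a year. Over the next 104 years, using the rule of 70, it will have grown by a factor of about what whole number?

At 2.7% one doubling takes ≈ 25.93 years; 104 years is 4 of them, so ×16.

around 16 times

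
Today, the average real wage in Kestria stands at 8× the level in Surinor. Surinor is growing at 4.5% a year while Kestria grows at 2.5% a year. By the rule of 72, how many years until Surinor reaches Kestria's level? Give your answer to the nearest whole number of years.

What matters is the difference: 2 pp.
Rule of 72 on the gap: the ratio halves every 72/2 ≈ 36.00 years.
An 8× gap closes after 3 halvings: 3 × 36.00 ≈ 108 years.

approximately 108 years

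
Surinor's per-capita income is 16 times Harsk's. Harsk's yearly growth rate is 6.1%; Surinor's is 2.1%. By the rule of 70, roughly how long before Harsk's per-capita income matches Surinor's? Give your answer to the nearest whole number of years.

What matters is the difference: 4 pp.
Rule of 70 on the gap: the ratio halves every 70/4 ≈ 17.50 years.
A 16 times gap closes after 4 halvings: 4 × 17.50 ≈ 70 years.

70 years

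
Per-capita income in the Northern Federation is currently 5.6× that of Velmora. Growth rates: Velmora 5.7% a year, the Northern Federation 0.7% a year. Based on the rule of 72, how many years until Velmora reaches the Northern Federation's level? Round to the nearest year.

What matters is the difference: 5 pp.
Rule of 72 on the gap: the ratio halves every 72/5 ≈ 14.40 years.
A 5.6× gap takes log₂(5.6) ≈ 2.49 halvings to close: 2.49 × 14.40 ≈ 36 years.

around 36 years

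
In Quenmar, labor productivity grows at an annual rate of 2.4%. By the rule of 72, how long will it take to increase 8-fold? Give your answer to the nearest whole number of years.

90 years

One doubling takes 72/2.4 = 30.00 years.
8 = 2^3, so 3 doublings → 90 years.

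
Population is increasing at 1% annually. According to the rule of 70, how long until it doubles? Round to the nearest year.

about 70 years

Doubling time ≈ 70 / 1 = 70.00 years.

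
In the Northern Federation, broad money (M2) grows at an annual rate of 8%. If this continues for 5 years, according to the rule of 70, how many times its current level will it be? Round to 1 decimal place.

Doubles every ≈ 8.75 years (70/8).
5 years is 0.57 doublings; 2^0.57 ≈ 1.5×.

about 1.5 times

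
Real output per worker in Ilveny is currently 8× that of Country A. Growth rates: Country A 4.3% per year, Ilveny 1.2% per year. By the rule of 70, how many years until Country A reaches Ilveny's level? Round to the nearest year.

What matters is the difference: 3.1 pp.
Rule of 70 on the gap: the ratio halves every 70/3.1 ≈ 22.58 years.
An 8× gap closes after 3 halvings: 3 × 22.58 ≈ 68 years.

≈ 68 years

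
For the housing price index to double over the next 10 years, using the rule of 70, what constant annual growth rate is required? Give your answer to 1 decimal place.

70 / 10 ≈ 7.00, so about 7.0% annually.

about 7.0% annually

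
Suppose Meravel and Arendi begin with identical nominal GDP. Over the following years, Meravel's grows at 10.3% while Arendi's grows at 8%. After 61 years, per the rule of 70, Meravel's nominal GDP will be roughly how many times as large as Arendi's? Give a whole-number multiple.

Meravel pulls ahead at 2.3 pp per year, so the ratio doubles every 70/2.3 ≈ 30.43 years.
In 61 years that's 2.00 doublings: 2^2.00 ≈ 4.

roughly 4 times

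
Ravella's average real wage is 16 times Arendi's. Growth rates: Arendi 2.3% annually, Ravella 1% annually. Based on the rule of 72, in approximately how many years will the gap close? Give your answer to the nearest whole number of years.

around 222 years

What matters is the difference: 1.3 pp.
Rule of 72 on the gap: the ratio halves every 72/1.3 ≈ 55.38 years.
A 16 times gap closes after 4 halvings: 4 × 55.38 ≈ 222 years.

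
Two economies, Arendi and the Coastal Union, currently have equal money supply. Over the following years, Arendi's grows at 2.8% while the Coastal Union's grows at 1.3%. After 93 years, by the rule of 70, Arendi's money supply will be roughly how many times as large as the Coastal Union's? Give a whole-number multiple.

Only the 1.5-point difference matters.
70/1.5 ≈ 46.67 years per doubling of the ratio; 93 years gives 1.99 doublings, so ≈ 4×.

approximately 4 times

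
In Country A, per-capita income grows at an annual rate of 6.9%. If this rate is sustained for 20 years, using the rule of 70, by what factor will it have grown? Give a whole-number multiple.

70/6.9 ≈ 10.14 years per doubling.
20 years fits 2 doublings: 2^2 = 4.

≈ 4 times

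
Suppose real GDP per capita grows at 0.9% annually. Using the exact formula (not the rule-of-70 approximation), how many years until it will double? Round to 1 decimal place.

77.4 years

t = ln(2) / ln(1 + 0.009) = 0.6931 / 0.008960 ≈ 77.35.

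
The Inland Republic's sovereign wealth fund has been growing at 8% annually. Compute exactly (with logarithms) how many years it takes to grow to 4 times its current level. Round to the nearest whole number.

18 years

t = ln(4) / ln(1 + 0.08) = 1.3863 / 0.076961 ≈ 18.01.
≈ 18 years.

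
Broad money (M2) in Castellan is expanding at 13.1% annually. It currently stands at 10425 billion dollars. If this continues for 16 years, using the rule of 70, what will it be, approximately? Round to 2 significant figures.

Doubling time ≈ 70/13.1 = 5.34 years.
16 years is 16/5.34 ≈ 3.00 doublings, a factor of 2^3.00 ≈ 8.00.
10425 × 8.00 ≈ 83000 billion dollars.

≈ 83000 billion dollars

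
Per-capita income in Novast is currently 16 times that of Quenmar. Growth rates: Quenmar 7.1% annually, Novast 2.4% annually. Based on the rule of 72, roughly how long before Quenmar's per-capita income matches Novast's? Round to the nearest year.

What matters is the difference: 4.7 pp.
Rule of 72 on the gap: the ratio halves every 72/4.7 ≈ 15.32 years.
A 16 times gap closes after 4 halvings: 4 × 15.32 ≈ 61 years.

around 61 years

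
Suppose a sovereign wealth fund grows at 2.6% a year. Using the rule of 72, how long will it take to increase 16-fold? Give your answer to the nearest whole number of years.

One doubling takes 72/2.6 = 27.69 years.
16× is 4 doublings, so 4 × 27.69 ≈ 111 years.

about 111 years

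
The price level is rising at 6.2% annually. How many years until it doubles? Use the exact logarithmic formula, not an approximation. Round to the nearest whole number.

t = ln(2) / ln(1 + 0.062) = 0.6931 / 0.060154 ≈ 11.52.
≈ 12 years.

12 years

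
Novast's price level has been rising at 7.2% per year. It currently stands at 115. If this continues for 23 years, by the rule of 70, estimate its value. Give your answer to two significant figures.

≈ 590

It doubles every 70/7.2 ≈ 9.72 years, so 23 years is 2.37 doublings.
2^2.37 ≈ 5.17; 115 × 5.17 ≈ 590.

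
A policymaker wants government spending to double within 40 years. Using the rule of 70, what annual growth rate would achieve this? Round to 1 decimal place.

≈ 1.8% a year

70 / 40 ≈ 1.75, so about 1.8% a year.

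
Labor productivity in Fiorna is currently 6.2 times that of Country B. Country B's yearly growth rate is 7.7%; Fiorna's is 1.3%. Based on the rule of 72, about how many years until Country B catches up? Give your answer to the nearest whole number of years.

Country B gains on Fiorna at 7.7% − 1.3% = 6.4 points a year.
At that relative rate the gap halves every 72/6.4 ≈ 11.25 years.
A 6.2 times gap takes log₂(6.2) ≈ 2.63 halvings to close: 2.63 × 11.25 ≈ 30 years.

around 30 years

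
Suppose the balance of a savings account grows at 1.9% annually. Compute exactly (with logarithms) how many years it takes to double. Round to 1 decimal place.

36.8 years

t = ln(2) / ln(1 + 0.019) = 0.6931 / 0.018822 ≈ 36.82.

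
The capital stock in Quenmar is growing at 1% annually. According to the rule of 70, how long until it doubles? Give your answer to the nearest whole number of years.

about 70 years

Doubling time ≈ 70 / 1 = 70.00 years.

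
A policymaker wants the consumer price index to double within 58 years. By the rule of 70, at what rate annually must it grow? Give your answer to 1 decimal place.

approximately 1.2%

70 / 58 ≈ 1.21, so about 1.2% annually.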